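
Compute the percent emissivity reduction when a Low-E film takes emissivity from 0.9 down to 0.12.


Percentage reduction = (1 - coated/uncoated) * 100
  Ratio = 0.12 / 0.9 = 0.1333
  Reduction = (1 - 0.1333) * 100 = 86.7%

86.7%


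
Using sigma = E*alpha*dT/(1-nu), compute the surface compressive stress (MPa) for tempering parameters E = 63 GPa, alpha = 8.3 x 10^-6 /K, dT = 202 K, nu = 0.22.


Tempering stress: sigma = E * alpha * dT / (1 - nu)
  E (MPa) = 63 * 1000 = 63000
  Numerator = 63000 * (8.3 x 10^-6) * 202 = 105.6258
  Denominator = 1 - 0.22 = 0.78
  sigma = 105.6258 / 0.78 = 135.4 MPa

135.4 MPa


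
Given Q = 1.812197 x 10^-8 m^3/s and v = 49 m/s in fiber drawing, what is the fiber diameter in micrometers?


Cross-sectional area from continuity:
  A = Q / v = 1.812197 x 10^-8 / 49 = 3.698361 x 10^-10 m^2
Diameter from circular cross-section:
  d = sqrt(4A / pi) * 10^6 (m -> um)
  d = sqrt(4 * 3.698361 x 10^-10 / pi) * 10^6 = 21.7 um

21.7 um


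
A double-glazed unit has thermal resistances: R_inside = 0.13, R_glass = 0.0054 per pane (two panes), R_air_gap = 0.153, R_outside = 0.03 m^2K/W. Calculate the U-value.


Total thermal resistance (series):
  R_total = R_in + R_glass + R_air + R_glass + R_out
  R_total = 0.13 + 0.0054 + 0.153 + 0.0054 + 0.03 = 0.3238 m^2K/W
U-value = 1 / R_total = 1 / 0.3238 = 3.088 W/m^2K

3.088 W/m^2K


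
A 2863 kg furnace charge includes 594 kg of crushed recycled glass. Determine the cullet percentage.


Cullet ratio = (cullet mass / total batch mass) * 100
  Ratio = 594 / 2863 * 100 = 20.75%

20.75%


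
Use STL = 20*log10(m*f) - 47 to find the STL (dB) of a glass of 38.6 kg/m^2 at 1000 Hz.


Mass law: STL = 20 * log10(m * f) - 47
  m * f = 38.6 * 1000 = 38600
  log10(38600) = 4.58659
  STL = 20 * 4.58659 - 47 = 91.7318 - 47 = 44.7 dB

44.7 dB


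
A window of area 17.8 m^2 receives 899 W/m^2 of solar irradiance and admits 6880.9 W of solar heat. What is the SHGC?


Rearrange Q = Area * SHGC * Irradiance:
  SHGC = Q / (Area * Irradiance)
  SHGC = 6880.9 / (17.8 * 899) = 0.43

0.43


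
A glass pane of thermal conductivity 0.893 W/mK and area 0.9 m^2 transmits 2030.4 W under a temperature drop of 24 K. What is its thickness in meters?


Fourier's law: t = k * A * dT / Q
  t = 0.893 * 0.9 * 24 / 2030.4
  t = 19.2888 / 2030.4 = 0.0095 m

0.0095 m


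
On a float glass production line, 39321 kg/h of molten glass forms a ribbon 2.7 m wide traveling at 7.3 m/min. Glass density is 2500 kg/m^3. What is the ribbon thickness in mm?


Ribbon cross-section from mass balance:
  Volume rate = throughput / density = 39321 / 2500 = 15.7284 m^3/h
  thickness = volume rate / (speed * 60 * width), i.e.
  thickness = throughput / (60 * speed * width * density) * 1000
  thickness = 39321 / (60 * 7.3 * 2.7 * 2500) * 1000 = 13.3 mm

13.3 mm


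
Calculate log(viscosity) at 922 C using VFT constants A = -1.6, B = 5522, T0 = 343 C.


VFT equation: log(eta) = A + B / (T - T0)
  T - T0 = 922 - 343 = 579
  B / (T - T0) = 5522 / 579 = 9.537
  log(eta) = -1.6 + 9.537 = 7.937

7.937


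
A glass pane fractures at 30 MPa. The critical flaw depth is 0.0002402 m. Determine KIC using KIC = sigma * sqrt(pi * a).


Fracture toughness: KIC = sigma * sqrt(pi * a)
  pi * a = pi * 0.0002402 = 0.000754611
  sqrt(pi * a) = 0.02747
  KIC = 30 * 0.02747 = 0.824 MPa*sqrt(m)

0.824 MPa*sqrt(m)


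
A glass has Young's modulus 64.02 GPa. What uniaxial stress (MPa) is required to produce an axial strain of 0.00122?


Rearrange E = sigma / epsilon:
  sigma = E * epsilon
  E (MPa) = 64.02 * 1000 = 64020
  sigma = 64020 * 0.00122 = 78.1 MPa

78.1 MPa


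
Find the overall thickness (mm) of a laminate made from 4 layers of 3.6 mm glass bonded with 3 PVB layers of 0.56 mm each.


Total thickness = glass contribution + PVB contribution
  Glass: 4 * 3.6 = 14.4 mm
  PVB: 3 * 0.56 = 1.68 mm
  Total = 14.4 + 1.68 = 16.08 mm

16.08 mm


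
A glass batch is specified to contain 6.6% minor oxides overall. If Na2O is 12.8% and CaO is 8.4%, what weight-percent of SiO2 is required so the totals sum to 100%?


Known pieces sum to 100%:
  SiO2 = 100 - (others + Na2O + CaO)
  SiO2 = 100 - (6.6 + 12.8 + 8.4) = 72.2%

72.2%


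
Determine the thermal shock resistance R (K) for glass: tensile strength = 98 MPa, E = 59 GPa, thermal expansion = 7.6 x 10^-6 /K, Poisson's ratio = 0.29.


Thermal shock resistance: R = sigma * (1 - nu) / (E * alpha)
  Numerator = 98 * (1 - 0.29) = 69.58
  Denominator = 59 * 1000 * (7.6 x 10^-6) = 0.4484
  R = 69.58 / 0.4484 = 155.2 K

155.2 K


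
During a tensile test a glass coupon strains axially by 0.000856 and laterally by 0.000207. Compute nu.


Poisson's ratio: nu = lateral strain / axial strain
  nu = 0.000207 / 0.000856 = 0.2418

0.2418


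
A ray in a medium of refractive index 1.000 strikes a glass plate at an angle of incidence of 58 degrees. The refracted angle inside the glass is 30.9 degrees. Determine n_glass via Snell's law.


Apply Snell's law: n1 * sin(theta1) = n2 * sin(theta2)
  n2 = n1 * sin(theta1) / sin(theta2)
  sin(58) = 0.848048
  sin(30.9) = 0.513541
  n2 = 1.000 * 0.848048 / 0.513541 = 1.6514

1.6514


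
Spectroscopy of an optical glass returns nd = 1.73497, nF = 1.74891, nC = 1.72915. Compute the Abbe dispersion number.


Abbe number formula: Vd = (nd - 1) / (nF - nC)
  nd - 1 = 1.73497 - 1 = 0.73497
  nF - nC = 1.74891 - 1.72915 = 0.01976
  Vd = 0.73497 / 0.01976 = 37.19

37.19


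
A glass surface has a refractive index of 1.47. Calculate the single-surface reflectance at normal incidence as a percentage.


Fresnel reflectance at normal incidence:
  R = ((n - 1)/(n + 1))^2
  (n - 1)/(n + 1) = (1.47 - 1)/(1.47 + 1) = 0.190283
  R = 0.190283^2 = 0.0362076
  R(%) = 0.0362076 * 100 = 3.621%

3.621%


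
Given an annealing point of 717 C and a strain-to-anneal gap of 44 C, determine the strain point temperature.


Strain point = annealing point - difference:
  T_strain = 717 - 44 = 673 C

673 C


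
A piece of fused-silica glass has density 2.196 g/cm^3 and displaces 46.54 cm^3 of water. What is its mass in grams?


Rearrange rho = m / V:
  m = rho * V
  m = 2.196 * 46.54 = 102.202 g

102.202 g


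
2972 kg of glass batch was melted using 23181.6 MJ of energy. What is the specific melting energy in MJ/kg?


Rearrange E = m * s for s:
  s = E / m
  s = 23181.6 / 2972 = 7.8 MJ/kg

7.8 MJ/kg


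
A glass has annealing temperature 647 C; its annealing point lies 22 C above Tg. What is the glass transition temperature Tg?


Rearrange T_anneal = Tg + offset for Tg:
  Tg = T_anneal - offset = 647 - 22 = 625 C

625 C


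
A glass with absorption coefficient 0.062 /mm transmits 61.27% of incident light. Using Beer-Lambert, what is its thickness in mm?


Rearrange T = exp(-alpha * thickness):
  thickness = -ln(T) / alpha
  T = 61.27/100 = 0.6127
  ln(T) = -0.48988
  -ln(T) = 0.48988
  thickness = 0.48988 / 0.062 = 7.9 mm

7.9 mm


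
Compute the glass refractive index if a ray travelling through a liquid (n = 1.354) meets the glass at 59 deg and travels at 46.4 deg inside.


Apply Snell's law: n1 * sin(theta1) = n2 * sin(theta2)
  n2 = n1 * sin(theta1) / sin(theta2)
  sin(59) = 0.857167
  sin(46.4) = 0.724172
  n2 = 1.354 * 0.857167 / 0.724172 = 1.6027

1.6027


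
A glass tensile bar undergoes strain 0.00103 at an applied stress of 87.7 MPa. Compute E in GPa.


Young's modulus: E = stress / strain
  E = 87.7 MPa / 0.00103 = 85145.63 MPa
Convert to GPa: 85145.63 / 1000 = 85.15 GPa

85.15 GPa


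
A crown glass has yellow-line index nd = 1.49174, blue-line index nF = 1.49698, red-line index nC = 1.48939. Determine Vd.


Abbe number formula: Vd = (nd - 1) / (nF - nC)
  nd - 1 = 1.49174 - 1 = 0.49174
  nF - nC = 1.49698 - 1.48939 = 0.00759
  Vd = 0.49174 / 0.00759 = 64.79

64.79


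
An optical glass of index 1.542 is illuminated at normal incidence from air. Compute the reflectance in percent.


Fresnel reflectance at normal incidence:
  R = ((n - 1)/(n + 1))^2
  (n - 1)/(n + 1) = (1.542 - 1)/(1.542 + 1) = 0.213218
  R = 0.213218^2 = 0.0454619
  R(%) = 0.0454619 * 100 = 4.546%

4.546%


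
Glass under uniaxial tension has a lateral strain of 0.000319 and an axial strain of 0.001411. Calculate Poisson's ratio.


Poisson's ratio: nu = lateral strain / axial strain
  nu = 0.000319 / 0.001411 = 0.2261

0.2261


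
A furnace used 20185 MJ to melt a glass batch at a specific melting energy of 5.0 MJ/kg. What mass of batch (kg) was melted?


Rearrange E = m * s for m:
  m = E / s
  m = 20185 / 5.0 = 4037.0 kg

4037.0 kg


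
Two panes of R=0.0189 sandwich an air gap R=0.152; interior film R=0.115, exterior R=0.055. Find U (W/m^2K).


Total thermal resistance (series):
  R_total = R_in + R_glass + R_air + R_glass + R_out
  R_total = 0.115 + 0.0189 + 0.152 + 0.0189 + 0.055 = 0.3598 m^2K/W
U-value = 1 / R_total = 1 / 0.3598 = 2.779 W/m^2K

2.779 W/m^2K


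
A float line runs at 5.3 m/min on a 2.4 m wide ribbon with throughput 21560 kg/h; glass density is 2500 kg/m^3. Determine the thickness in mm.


Ribbon cross-section from mass balance:
  Volume rate = throughput / density = 21560 / 2500 = 8.624 m^3/h
  thickness = volume rate / (speed * 60 * width), i.e.
  thickness = throughput / (60 * speed * width * density) * 1000
  thickness = 21560 / (60 * 5.3 * 2.4 * 2500) * 1000 = 11.3 mm

11.3 mm


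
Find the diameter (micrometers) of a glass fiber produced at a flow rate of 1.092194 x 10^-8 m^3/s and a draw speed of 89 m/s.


Cross-sectional area from continuity:
  A = Q / v = 1.092194 x 10^-8 / 89 = 1.227184 x 10^-10 m^2
Diameter from circular cross-section:
  d = sqrt(4A / pi) * 10^6 (m -> um)
  d = sqrt(4 * 1.227184 x 10^-10 / pi) * 10^6 = 12.5 um

12.5 um


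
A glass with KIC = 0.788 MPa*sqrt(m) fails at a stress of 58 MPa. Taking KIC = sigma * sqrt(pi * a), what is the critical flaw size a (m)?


Rearrange KIC = sigma * sqrt(pi * a):
  sqrt(pi * a) = KIC / sigma
  sqrt(pi * a) = 0.788 / 58 = 0.013586
  a = (KIC / sigma)^2 / pi
  a = 0.013586^2 / pi = 0.0000588 m

0.0000588 m


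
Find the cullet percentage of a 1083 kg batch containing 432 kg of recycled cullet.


Cullet ratio = (cullet mass / total batch mass) * 100
  Ratio = 432 / 1083 * 100 = 39.89%

39.89%


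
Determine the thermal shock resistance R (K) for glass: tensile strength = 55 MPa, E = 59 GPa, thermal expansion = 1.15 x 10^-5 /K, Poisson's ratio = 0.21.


Thermal shock resistance: R = sigma * (1 - nu) / (E * alpha)
  Numerator = 55 * (1 - 0.21) = 43.45
  Denominator = 59 * 1000 * (1.15 x 10^-5) = 0.6785
  R = 43.45 / 0.6785 = 64.0 K

64.0 K


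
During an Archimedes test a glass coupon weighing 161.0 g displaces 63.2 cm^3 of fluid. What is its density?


Use the definition of density:
  rho = mass / volume
  rho = 161.0 / 63.2 = 2.547 g/cm^3

2.547 g/cm^3


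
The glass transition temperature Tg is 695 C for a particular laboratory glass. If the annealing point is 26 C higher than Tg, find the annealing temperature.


The annealing temperature is Tg plus the offset:
  T_anneal = 695 + 26 = 721 C

721 C


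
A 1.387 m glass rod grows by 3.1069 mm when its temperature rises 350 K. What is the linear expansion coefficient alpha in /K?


Rearrange dL = alpha * L0 * dT for alpha:
  alpha = dL / (L0 * dT)
  alpha = (3.1069 / 1000) / (1.387 * 350) = 0.0000064 /K = 6.4 x 10^-6 /K

6.4 x 10^-6 /K


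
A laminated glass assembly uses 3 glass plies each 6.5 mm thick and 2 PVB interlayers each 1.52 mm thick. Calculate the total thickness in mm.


Total thickness = glass contribution + PVB contribution
  Glass: 3 * 6.5 = 19.5 mm
  PVB: 2 * 1.52 = 3.04 mm
  Total = 19.5 + 3.04 = 22.54 mm

22.54 mm


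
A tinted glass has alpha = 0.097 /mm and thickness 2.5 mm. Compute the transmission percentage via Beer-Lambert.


Beer-Lambert law: T = exp(-alpha * thickness)
  exponent = -0.097 * 2.5 = -0.2425
  T = exp(-0.2425) = 0.7847
  Percentage = 0.7847 * 100 = 78.47%

78.47%


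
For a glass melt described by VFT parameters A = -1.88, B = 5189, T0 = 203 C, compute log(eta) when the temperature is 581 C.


VFT equation: log(eta) = A + B / (T - T0)
  T - T0 = 581 - 203 = 378
  B / (T - T0) = 5189 / 378 = 13.728
  log(eta) = -1.88 + 13.728 = 11.848

11.848


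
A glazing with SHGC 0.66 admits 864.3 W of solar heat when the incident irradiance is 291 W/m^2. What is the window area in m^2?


Rearrange Q = Area * SHGC * Irradiance:
  Area = Q / (SHGC * Irradiance)
  Area = 864.3 / (0.66 * 291) = 4.5 m^2

4.5 m^2


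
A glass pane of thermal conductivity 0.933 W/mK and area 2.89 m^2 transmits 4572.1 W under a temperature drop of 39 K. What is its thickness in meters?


Fourier's law: t = k * A * dT / Q
  t = 0.933 * 2.89 * 39 / 4572.1
  t = 105.15843 / 4572.1 = 0.023 m

0.023 m


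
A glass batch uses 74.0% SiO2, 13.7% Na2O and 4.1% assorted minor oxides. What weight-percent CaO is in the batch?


Pieces sum to 100%:
  CaO = 100 - (SiO2 + Na2O + others)
  CaO = 100 - (74.0 + 13.7 + 4.1) = 8.2%

8.2%


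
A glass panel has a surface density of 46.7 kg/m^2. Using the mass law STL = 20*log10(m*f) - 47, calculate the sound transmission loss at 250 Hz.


Mass law: STL = 20 * log10(m * f) - 47
  m * f = 46.7 * 250 = 11675
  log10(11675) = 4.06726
  STL = 20 * 4.06726 - 47 = 81.3452 - 47 = 34.3 dB

34.3 dB


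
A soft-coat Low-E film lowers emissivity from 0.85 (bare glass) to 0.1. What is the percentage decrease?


Percentage reduction = (1 - coated/uncoated) * 100
  Ratio = 0.1 / 0.85 = 0.1176
  Reduction = (1 - 0.1176) * 100 = 88.2%

88.2%


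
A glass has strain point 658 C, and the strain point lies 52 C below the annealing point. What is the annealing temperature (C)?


T_anneal = T_strain + gap:
  T_anneal = 658 + 52 = 710 C

710 C


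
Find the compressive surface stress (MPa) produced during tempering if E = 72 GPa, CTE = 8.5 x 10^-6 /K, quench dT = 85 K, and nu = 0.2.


Tempering stress: sigma = E * alpha * dT / (1 - nu)
  E (MPa) = 72 * 1000 = 72000
  Numerator = 72000 * (8.5 x 10^-6) * 85 = 52.02
  Denominator = 1 - 0.2 = 0.8
  sigma = 52.02 / 0.8 = 65.0 MPa

65.0 MPa


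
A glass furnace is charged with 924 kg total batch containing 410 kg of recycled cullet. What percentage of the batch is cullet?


Cullet ratio = (cullet mass / total batch mass) * 100
  Ratio = 410 / 924 * 100 = 44.37%

44.37%


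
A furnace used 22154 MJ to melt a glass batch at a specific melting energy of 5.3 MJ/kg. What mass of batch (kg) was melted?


Rearrange E = m * s for m:
  m = E / s
  m = 22154 / 5.3 = 4180.0 kg

4180.0 kg


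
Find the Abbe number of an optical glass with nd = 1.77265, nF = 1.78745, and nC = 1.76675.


Abbe number formula: Vd = (nd - 1) / (nF - nC)
  nd - 1 = 1.77265 - 1 = 0.77265
  nF - nC = 1.78745 - 1.76675 = 0.0207
  Vd = 0.77265 / 0.0207 = 37.33

37.33


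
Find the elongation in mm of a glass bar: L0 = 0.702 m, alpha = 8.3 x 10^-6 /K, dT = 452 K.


Thermal expansion formula: dL = alpha * L0 * dT
  dL = (8.3 x 10^-6) * 0.702 * 452 = 0.00263362 m
Convert to mm: 0.00263362 * 1000 = 2.6336 mm

2.6336 mm


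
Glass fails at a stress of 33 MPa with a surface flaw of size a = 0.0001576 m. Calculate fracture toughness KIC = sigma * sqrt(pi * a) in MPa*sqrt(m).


Fracture toughness: KIC = sigma * sqrt(pi * a)
  pi * a = pi * 0.0001576 = 0.000495115
  sqrt(pi * a) = 0.022251
  KIC = 33 * 0.022251 = 0.734 MPa*sqrt(m)

0.734 MPa*sqrt(m)


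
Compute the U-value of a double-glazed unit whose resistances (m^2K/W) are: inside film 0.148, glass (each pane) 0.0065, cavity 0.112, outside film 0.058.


Total thermal resistance (series):
  R_total = R_in + R_glass + R_air + R_glass + R_out
  R_total = 0.148 + 0.0065 + 0.112 + 0.0065 + 0.058 = 0.331 m^2K/W
U-value = 1 / R_total = 1 / 0.331 = 3.021 W/m^2K

3.021 W/m^2K


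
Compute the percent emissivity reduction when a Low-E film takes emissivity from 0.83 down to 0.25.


Percentage reduction = (1 - coated/uncoated) * 100
  Ratio = 0.25 / 0.83 = 0.3012
  Reduction = (1 - 0.3012) * 100 = 69.9%

69.9%


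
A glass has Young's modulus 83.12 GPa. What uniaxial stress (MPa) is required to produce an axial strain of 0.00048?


Rearrange E = sigma / epsilon:
  sigma = E * epsilon
  E (MPa) = 83.12 * 1000 = 83120
  sigma = 83120 * 0.00048 = 39.9 MPa

39.9 MPa


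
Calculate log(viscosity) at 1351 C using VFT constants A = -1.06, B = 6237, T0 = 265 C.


VFT equation: log(eta) = A + B / (T - T0)
  T - T0 = 1351 - 265 = 1086
  B / (T - T0) = 6237 / 1086 = 5.743
  log(eta) = -1.06 + 5.743 = 4.683

4.683


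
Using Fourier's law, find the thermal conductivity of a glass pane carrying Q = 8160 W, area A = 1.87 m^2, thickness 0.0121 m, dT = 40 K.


Fourier's law rearranged: k = Q * t / (A * dT)
  Numerator = 8160 * 0.0121 = 98.736
  Denominator = 1.87 * 40 = 74.8
  k = 98.736 / 74.8 = 1.32 W/mK

1.32 W/mK


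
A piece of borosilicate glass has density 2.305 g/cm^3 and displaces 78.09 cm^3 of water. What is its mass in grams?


Rearrange rho = m / V:
  m = rho * V
  m = 2.305 * 78.09 = 179.997 g

179.997 g


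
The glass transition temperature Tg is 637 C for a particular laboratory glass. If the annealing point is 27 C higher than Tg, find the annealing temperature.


The annealing temperature is Tg plus the offset:
  T_anneal = 637 + 27 = 664 C

664 C


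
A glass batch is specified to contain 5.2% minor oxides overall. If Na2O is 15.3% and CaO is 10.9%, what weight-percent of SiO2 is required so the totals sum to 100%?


Known pieces sum to 100%:
  SiO2 = 100 - (others + Na2O + CaO)
  SiO2 = 100 - (5.2 + 15.3 + 10.9) = 68.6%

68.6%


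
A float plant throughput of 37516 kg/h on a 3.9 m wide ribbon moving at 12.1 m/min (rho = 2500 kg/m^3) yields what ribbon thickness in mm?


Ribbon cross-section from mass balance:
  Volume rate = throughput / density = 37516 / 2500 = 15.0064 m^3/h
  thickness = volume rate / (speed * 60 * width), i.e.
  thickness = throughput / (60 * speed * width * density) * 1000
  thickness = 37516 / (60 * 12.1 * 3.9 * 2500) * 1000 = 5.3 mm

5.3 mm


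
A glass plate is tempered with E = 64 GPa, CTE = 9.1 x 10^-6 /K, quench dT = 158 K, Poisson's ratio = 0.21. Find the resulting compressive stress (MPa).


Tempering stress: sigma = E * alpha * dT / (1 - nu)
  E (MPa) = 64 * 1000 = 64000
  Numerator = 64000 * (9.1 x 10^-6) * 158 = 92.0192
  Denominator = 1 - 0.21 = 0.79
  sigma = 92.0192 / 0.79 = 116.5 MPa

116.5 MPa


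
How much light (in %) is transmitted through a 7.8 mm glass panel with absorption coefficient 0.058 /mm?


Beer-Lambert law: T = exp(-alpha * thickness)
  exponent = -0.058 * 7.8 = -0.4524
  T = exp(-0.4524) = 0.6361
  Percentage = 0.6361 * 100 = 63.61%

63.61%


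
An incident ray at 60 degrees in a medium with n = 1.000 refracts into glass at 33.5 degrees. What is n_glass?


Apply Snell's law: n1 * sin(theta1) = n2 * sin(theta2)
  n2 = n1 * sin(theta1) / sin(theta2)
  sin(60) = 0.866025
  sin(33.5) = 0.551937
  n2 = 1.000 * 0.866025 / 0.551937 = 1.5691

1.5691


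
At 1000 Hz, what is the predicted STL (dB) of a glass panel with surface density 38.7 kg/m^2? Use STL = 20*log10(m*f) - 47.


Mass law: STL = 20 * log10(m * f) - 47
  m * f = 38.7 * 1000 = 38700
  log10(38700) = 4.58771
  STL = 20 * 4.58771 - 47 = 91.7542 - 47 = 44.8 dB

44.8 dB


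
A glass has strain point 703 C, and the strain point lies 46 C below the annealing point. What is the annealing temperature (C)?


T_anneal = T_strain + gap:
  T_anneal = 703 + 46 = 749 C

749 C


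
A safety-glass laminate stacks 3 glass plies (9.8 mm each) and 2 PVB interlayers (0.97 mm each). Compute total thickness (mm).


Total thickness = glass contribution + PVB contribution
  Glass: 3 * 9.8 = 29.4 mm
  PVB: 2 * 0.97 = 1.94 mm
  Total = 29.4 + 1.94 = 31.34 mm

31.34 mm


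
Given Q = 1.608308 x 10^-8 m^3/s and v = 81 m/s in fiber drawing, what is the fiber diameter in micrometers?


Cross-sectional area from continuity:
  A = Q / v = 1.608308 x 10^-8 / 81 = 1.985565 x 10^-10 m^2
Diameter from circular cross-section:
  d = sqrt(4A / pi) * 10^6 (m -> um)
  d = sqrt(4 * 1.985565 x 10^-10 / pi) * 10^6 = 15.9 um

15.9 um


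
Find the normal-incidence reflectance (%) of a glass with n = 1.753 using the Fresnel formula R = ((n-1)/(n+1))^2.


Fresnel reflectance at normal incidence:
  R = ((n - 1)/(n + 1))^2
  (n - 1)/(n + 1) = (1.753 - 1)/(1.753 + 1) = 0.27352
  R = 0.27352^2 = 0.0748132
  R(%) = 0.0748132 * 100 = 7.481%

7.481%


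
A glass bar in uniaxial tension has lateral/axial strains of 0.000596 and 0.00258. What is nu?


Poisson's ratio: nu = lateral strain / axial strain
  nu = 0.000596 / 0.00258 = 0.231

0.231


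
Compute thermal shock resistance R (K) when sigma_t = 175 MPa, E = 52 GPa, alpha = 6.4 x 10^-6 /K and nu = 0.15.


Thermal shock resistance: R = sigma * (1 - nu) / (E * alpha)
  Numerator = 175 * (1 - 0.15) = 148.75
  Denominator = 52 * 1000 * (6.4 x 10^-6) = 0.3328
  R = 148.75 / 0.3328 = 447.0 K

447.0 K


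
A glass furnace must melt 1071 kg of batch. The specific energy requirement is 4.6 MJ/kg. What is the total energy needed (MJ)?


Total energy = mass * specific energy
  E = 1071 * 4.6 = 4926.6 MJ

4926.6 MJ


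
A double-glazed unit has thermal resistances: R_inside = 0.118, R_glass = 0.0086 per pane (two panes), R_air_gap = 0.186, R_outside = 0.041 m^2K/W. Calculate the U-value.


Total thermal resistance (series):
  R_total = R_in + R_glass + R_air + R_glass + R_out
  R_total = 0.118 + 0.0086 + 0.186 + 0.0086 + 0.041 = 0.3622 m^2K/W
U-value = 1 / R_total = 1 / 0.3622 = 2.761 W/m^2K

2.761 W/m^2K


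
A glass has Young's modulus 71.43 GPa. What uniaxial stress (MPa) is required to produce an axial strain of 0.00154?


Rearrange E = sigma / epsilon:
  sigma = E * epsilon
  E (MPa) = 71.43 * 1000 = 71430
  sigma = 71430 * 0.00154 = 110.0 MPa

110.0 MPa


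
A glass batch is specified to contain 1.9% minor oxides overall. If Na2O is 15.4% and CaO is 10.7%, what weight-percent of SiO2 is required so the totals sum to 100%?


Known pieces sum to 100%:
  SiO2 = 100 - (others + Na2O + CaO)
  SiO2 = 100 - (1.9 + 15.4 + 10.7) = 72.0%

72.0%


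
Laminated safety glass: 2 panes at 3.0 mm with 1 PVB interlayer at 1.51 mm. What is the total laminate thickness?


Total thickness = glass contribution + PVB contribution
  Glass: 2 * 3.0 = 6.0 mm
  PVB: 1 * 1.51 = 1.51 mm
  Total = 6.0 + 1.51 = 7.51 mm

7.51 mm


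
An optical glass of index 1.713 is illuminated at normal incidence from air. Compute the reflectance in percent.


Fresnel reflectance at normal incidence:
  R = ((n - 1)/(n + 1))^2
  (n - 1)/(n + 1) = (1.713 - 1)/(1.713 + 1) = 0.262809
  R = 0.262809^2 = 0.0690686
  R(%) = 0.0690686 * 100 = 6.907%

6.907%


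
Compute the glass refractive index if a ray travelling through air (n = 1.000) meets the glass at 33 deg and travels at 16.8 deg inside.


Apply Snell's law: n1 * sin(theta1) = n2 * sin(theta2)
  n2 = n1 * sin(theta1) / sin(theta2)
  sin(33) = 0.544639
  sin(16.8) = 0.289032
  n2 = 1.000 * 0.544639 / 0.289032 = 1.8844

1.8844


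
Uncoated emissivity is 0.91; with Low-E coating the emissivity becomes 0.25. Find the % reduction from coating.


Percentage reduction = (1 - coated/uncoated) * 100
  Ratio = 0.25 / 0.91 = 0.2747
  Reduction = (1 - 0.2747) * 100 = 72.5%

72.5%


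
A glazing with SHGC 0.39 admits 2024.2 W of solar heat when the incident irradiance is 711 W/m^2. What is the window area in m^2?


Rearrange Q = Area * SHGC * Irradiance:
  Area = Q / (SHGC * Irradiance)
  Area = 2024.2 / (0.39 * 711) = 7.3 m^2

7.3 m^2


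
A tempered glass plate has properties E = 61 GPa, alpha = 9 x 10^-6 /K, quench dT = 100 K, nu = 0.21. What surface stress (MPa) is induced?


Tempering stress: sigma = E * alpha * dT / (1 - nu)
  E (MPa) = 61 * 1000 = 61000
  Numerator = 61000 * (9 x 10^-6) * 100 = 54.9
  Denominator = 1 - 0.21 = 0.79
  sigma = 54.9 / 0.79 = 69.5 MPa

69.5 MPa


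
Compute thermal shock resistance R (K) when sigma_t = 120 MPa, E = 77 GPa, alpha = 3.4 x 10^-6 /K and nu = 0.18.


Thermal shock resistance: R = sigma * (1 - nu) / (E * alpha)
  Numerator = 120 * (1 - 0.18) = 98.4
  Denominator = 77 * 1000 * (3.4 x 10^-6) = 0.2618
  R = 98.4 / 0.2618 = 375.9 K

375.9 K


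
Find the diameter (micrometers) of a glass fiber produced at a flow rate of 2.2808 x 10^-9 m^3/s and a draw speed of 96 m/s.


Cross-sectional area from continuity:
  A = Q / v = 2.2808 x 10^-9 / 96 = 2.375833 x 10^-11 m^2
Diameter from circular cross-section:
  d = sqrt(4A / pi) * 10^6 (m -> um)
  d = sqrt(4 * 2.375833 x 10^-11 / pi) * 10^6 = 5.5 um

5.5 um


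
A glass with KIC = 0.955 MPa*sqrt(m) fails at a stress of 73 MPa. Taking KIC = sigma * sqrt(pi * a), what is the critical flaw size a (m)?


Rearrange KIC = sigma * sqrt(pi * a):
  sqrt(pi * a) = KIC / sigma
  sqrt(pi * a) = 0.955 / 73 = 0.013082
  a = (KIC / sigma)^2 / pi
  a = 0.013082^2 / pi = 0.0000545 m

0.0000545 m


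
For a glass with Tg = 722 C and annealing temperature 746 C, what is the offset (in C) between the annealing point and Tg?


Offset = T_anneal - Tg:
  offset = 746 - 722 = 24 C

24 C


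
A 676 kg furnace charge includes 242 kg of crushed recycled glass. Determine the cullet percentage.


Cullet ratio = (cullet mass / total batch mass) * 100
  Ratio = 242 / 676 * 100 = 35.8%

35.8%


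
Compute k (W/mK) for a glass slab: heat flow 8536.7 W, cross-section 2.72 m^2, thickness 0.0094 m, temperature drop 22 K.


Fourier's law rearranged: k = Q * t / (A * dT)
  Numerator = 8536.7 * 0.0094 = 80.24498
  Denominator = 2.72 * 22 = 59.84
  k = 80.24498 / 59.84 = 1.341 W/mK

1.341 W/mK


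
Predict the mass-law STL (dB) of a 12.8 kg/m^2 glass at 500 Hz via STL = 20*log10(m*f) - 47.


Mass law: STL = 20 * log10(m * f) - 47
  m * f = 12.8 * 500 = 6400
  log10(6400) = 3.80618
  STL = 20 * 3.80618 - 47 = 76.1236 - 47 = 29.1 dB

29.1 dB


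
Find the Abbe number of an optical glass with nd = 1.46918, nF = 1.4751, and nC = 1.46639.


Abbe number formula: Vd = (nd - 1) / (nF - nC)
  nd - 1 = 1.46918 - 1 = 0.46918
  nF - nC = 1.4751 - 1.46639 = 0.00871
  Vd = 0.46918 / 0.00871 = 53.87

53.87


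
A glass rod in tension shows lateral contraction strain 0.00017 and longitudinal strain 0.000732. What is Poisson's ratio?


Poisson's ratio: nu = lateral strain / axial strain
  nu = 0.00017 / 0.000732 = 0.2322

0.2322


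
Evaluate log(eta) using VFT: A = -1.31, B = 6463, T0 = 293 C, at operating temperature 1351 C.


VFT equation: log(eta) = A + B / (T - T0)
  T - T0 = 1351 - 293 = 1058
  B / (T - T0) = 6463 / 1058 = 6.109
  log(eta) = -1.31 + 6.109 = 4.799

4.799


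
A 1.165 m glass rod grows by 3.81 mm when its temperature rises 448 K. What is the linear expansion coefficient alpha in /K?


Rearrange dL = alpha * L0 * dT for alpha:
  alpha = dL / (L0 * dT)
  alpha = (3.81 / 1000) / (1.165 * 448) = 0.0000073 /K = 7.3 x 10^-6 /K

7.3 x 10^-6 /K


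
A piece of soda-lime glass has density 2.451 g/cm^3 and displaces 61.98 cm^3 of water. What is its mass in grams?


Rearrange rho = m / V:
  m = rho * V
  m = 2.451 * 61.98 = 151.913 g

151.913 g


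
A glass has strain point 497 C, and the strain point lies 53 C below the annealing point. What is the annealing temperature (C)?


T_anneal = T_strain + gap:
  T_anneal = 497 + 53 = 550 C

550 C


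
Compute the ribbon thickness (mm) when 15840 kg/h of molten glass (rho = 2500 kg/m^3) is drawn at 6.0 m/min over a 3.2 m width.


Ribbon cross-section from mass balance:
  Volume rate = throughput / density = 15840 / 2500 = 6.336 m^3/h
  thickness = volume rate / (speed * 60 * width), i.e.
  thickness = throughput / (60 * speed * width * density) * 1000
  thickness = 15840 / (60 * 6.0 * 3.2 * 2500) * 1000 = 5.5 mm

5.5 mm


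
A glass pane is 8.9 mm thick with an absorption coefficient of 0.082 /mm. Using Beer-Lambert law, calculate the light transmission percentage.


Beer-Lambert law: T = exp(-alpha * thickness)
  exponent = -0.082 * 8.9 = -0.7298
  T = exp(-0.7298) = 0.482
  Percentage = 0.482 * 100 = 48.2%

48.2%


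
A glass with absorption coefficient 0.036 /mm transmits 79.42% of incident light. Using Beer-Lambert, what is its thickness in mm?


Rearrange T = exp(-alpha * thickness):
  thickness = -ln(T) / alpha
  T = 79.42/100 = 0.7942
  ln(T) = -0.23042
  -ln(T) = 0.23042
  thickness = 0.23042 / 0.036 = 6.4 mm

6.4 mm


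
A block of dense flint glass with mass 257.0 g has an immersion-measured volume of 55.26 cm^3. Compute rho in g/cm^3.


Use the definition of density:
  rho = mass / volume
  rho = 257.0 / 55.26 = 4.651 g/cm^3

4.651 g/cm^3


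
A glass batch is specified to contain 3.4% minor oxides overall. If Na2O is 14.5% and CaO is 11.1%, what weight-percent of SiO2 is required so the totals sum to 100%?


Known pieces sum to 100%:
  SiO2 = 100 - (others + Na2O + CaO)
  SiO2 = 100 - (3.4 + 14.5 + 11.1) = 71.0%

71.0%


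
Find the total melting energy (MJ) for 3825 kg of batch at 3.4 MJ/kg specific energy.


Total energy = mass * specific energy
  E = 3825 * 3.4 = 13005 MJ

13005 MJ


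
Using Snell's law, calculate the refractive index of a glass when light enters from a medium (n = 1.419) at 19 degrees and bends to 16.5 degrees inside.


Apply Snell's law: n1 * sin(theta1) = n2 * sin(theta2)
  n2 = n1 * sin(theta1) / sin(theta2)
  sin(19) = 0.325568
  sin(16.5) = 0.284015
  n2 = 1.419 * 0.325568 / 0.284015 = 1.6266

1.6266


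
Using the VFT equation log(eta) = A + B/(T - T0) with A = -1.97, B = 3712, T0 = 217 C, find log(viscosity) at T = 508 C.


VFT equation: log(eta) = A + B / (T - T0)
  T - T0 = 508 - 217 = 291
  B / (T - T0) = 3712 / 291 = 12.756
  log(eta) = -1.97 + 12.756 = 10.786

10.786


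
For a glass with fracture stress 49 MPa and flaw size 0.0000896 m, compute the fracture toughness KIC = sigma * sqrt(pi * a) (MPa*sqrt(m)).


Fracture toughness: KIC = sigma * sqrt(pi * a)
  pi * a = pi * 0.0000896 = 0.000281487
  sqrt(pi * a) = 0.016778
  KIC = 49 * 0.016778 = 0.822 MPa*sqrt(m)

0.822 MPa*sqrt(m)


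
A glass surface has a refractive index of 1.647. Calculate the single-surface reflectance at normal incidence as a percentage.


Fresnel reflectance at normal incidence:
  R = ((n - 1)/(n + 1))^2
  (n - 1)/(n + 1) = (1.647 - 1)/(1.647 + 1) = 0.244428
  R = 0.244428^2 = 0.059745
  R(%) = 0.059745 * 100 = 5.974%

5.974%


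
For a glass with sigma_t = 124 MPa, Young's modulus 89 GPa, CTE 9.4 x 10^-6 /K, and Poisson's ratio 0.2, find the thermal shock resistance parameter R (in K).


Thermal shock resistance: R = sigma * (1 - nu) / (E * alpha)
  Numerator = 124 * (1 - 0.2) = 99.2
  Denominator = 89 * 1000 * (9.4 x 10^-6) = 0.8366
  R = 99.2 / 0.8366 = 118.6 K

118.6 K


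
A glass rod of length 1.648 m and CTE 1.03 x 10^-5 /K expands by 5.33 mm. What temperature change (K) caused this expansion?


Rearrange dL = alpha * L0 * dT for dT:
  dT = dL / (alpha * L0)
  dL (m) = 5.33 / 1000 = 0.00533
  dT = 0.00533 / ((1.03 x 10^-5) * 1.648) = 314.0 K

314.0 K


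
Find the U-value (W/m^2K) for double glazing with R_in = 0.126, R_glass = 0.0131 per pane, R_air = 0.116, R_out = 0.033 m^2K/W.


Total thermal resistance (series):
  R_total = R_in + R_glass + R_air + R_glass + R_out
  R_total = 0.126 + 0.0131 + 0.116 + 0.0131 + 0.033 = 0.3012 m^2K/W
U-value = 1 / R_total = 1 / 0.3012 = 3.32 W/m^2K

3.32 W/m^2K


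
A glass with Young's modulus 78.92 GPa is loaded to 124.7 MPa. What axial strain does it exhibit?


Rearrange E = sigma / epsilon:
  epsilon = sigma / E
  E (MPa) = 78.92 * 1000 = 78920
  epsilon = 124.7 / 78920 = 0.00158

0.00158


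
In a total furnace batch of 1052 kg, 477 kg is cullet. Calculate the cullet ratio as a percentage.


Cullet ratio = (cullet mass / total batch mass) * 100
  Ratio = 477 / 1052 * 100 = 45.34%

45.34%


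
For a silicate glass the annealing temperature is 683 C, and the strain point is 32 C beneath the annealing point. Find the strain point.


Strain point = annealing point - difference:
  T_strain = 683 - 32 = 651 C

651 C


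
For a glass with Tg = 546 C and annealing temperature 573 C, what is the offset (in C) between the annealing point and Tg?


Offset = T_anneal - Tg:
  offset = 573 - 546 = 27 C

27 C


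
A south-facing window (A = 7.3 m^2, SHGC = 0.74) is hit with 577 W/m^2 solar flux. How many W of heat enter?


Solar heat gain: Q = Area * SHGC * Irradiance
  Q = 7.3 * 0.74 * 577 = 3117 W

3117 W


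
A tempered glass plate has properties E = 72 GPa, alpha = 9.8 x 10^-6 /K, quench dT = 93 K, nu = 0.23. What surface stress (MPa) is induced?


Tempering stress: sigma = E * alpha * dT / (1 - nu)
  E (MPa) = 72 * 1000 = 72000
  Numerator = 72000 * (9.8 x 10^-6) * 93 = 65.6208
  Denominator = 1 - 0.23 = 0.77
  sigma = 65.6208 / 0.77 = 85.2 MPa

85.2 MPa


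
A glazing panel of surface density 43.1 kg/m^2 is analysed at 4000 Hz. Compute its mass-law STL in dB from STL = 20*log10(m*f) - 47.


Mass law: STL = 20 * log10(m * f) - 47
  m * f = 43.1 * 4000 = 172400
  log10(172400) = 5.23654
  STL = 20 * 5.23654 - 47 = 104.7308 - 47 = 57.7 dB

57.7 dB


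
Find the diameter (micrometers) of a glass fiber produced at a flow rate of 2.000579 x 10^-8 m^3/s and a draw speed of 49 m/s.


Cross-sectional area from continuity:
  A = Q / v = 2.000579 x 10^-8 / 49 = 4.082814 x 10^-10 m^2
Diameter from circular cross-section:
  d = sqrt(4A / pi) * 10^6 (m -> um)
  d = sqrt(4 * 4.082814 x 10^-10 / pi) * 10^6 = 22.8 um

22.8 um


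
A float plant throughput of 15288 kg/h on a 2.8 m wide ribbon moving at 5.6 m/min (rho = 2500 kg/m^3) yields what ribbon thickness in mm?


Ribbon cross-section from mass balance:
  Volume rate = throughput / density = 15288 / 2500 = 6.1152 m^3/h
  thickness = volume rate / (speed * 60 * width), i.e.
  thickness = throughput / (60 * speed * width * density) * 1000
  thickness = 15288 / (60 * 5.6 * 2.8 * 2500) * 1000 = 6.5 mm

6.5 mm


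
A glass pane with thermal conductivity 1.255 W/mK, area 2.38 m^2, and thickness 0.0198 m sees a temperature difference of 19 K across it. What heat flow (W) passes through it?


Fourier's law: Q = k * A * dT / t
  Q = 1.255 * 2.38 * 19 / 0.0198
  Q = 56.7511 / 0.0198 = 2866.2 W

2866.2 W


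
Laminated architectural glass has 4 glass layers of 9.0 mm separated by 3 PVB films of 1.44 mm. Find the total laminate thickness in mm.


Total thickness = glass contribution + PVB contribution
  Glass: 4 * 9.0 = 36.0 mm
  PVB: 3 * 1.44 = 4.32 mm
  Total = 36.0 + 4.32 = 40.32 mm

40.32 mm


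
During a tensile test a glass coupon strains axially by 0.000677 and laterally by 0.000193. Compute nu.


Poisson's ratio: nu = lateral strain / axial strain
  nu = 0.000193 / 0.000677 = 0.2851

0.2851


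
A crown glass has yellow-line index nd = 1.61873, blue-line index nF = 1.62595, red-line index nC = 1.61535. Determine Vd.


Abbe number formula: Vd = (nd - 1) / (nF - nC)
  nd - 1 = 1.61873 - 1 = 0.61873
  nF - nC = 1.62595 - 1.61535 = 0.0106
  Vd = 0.61873 / 0.0106 = 58.37

58.37


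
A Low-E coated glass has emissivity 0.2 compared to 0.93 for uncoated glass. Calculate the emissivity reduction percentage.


Percentage reduction = (1 - coated/uncoated) * 100
  Ratio = 0.2 / 0.93 = 0.2151
  Reduction = (1 - 0.2151) * 100 = 78.5%

78.5%


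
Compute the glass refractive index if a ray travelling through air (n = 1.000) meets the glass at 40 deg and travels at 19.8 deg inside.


Apply Snell's law: n1 * sin(theta1) = n2 * sin(theta2)
  n2 = n1 * sin(theta1) / sin(theta2)
  sin(40) = 0.642788
  sin(19.8) = 0.338738
  n2 = 1.000 * 0.642788 / 0.338738 = 1.8976

1.8976


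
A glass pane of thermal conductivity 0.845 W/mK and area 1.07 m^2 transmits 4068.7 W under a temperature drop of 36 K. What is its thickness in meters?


Fourier's law: t = k * A * dT / Q
  t = 0.845 * 1.07 * 36 / 4068.7
  t = 32.5494 / 4068.7 = 0.008 m

0.008 m


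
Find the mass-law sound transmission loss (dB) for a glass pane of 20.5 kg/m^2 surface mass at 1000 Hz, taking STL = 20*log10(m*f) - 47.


Mass law: STL = 20 * log10(m * f) - 47
  m * f = 20.5 * 1000 = 20500
  log10(20500) = 4.31175
  STL = 20 * 4.31175 - 47 = 86.235 - 47 = 39.2 dB

39.2 dB


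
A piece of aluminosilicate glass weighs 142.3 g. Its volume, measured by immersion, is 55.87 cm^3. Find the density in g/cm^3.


Use the definition of density:
  rho = mass / volume
  rho = 142.3 / 55.87 = 2.547 g/cm^3

2.547 g/cm^3


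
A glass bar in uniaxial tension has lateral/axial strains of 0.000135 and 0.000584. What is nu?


Poisson's ratio: nu = lateral strain / axial strain
  nu = 0.000135 / 0.000584 = 0.2312

0.2312


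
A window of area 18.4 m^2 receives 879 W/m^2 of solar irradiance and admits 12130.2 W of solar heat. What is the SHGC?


Rearrange Q = Area * SHGC * Irradiance:
  SHGC = Q / (Area * Irradiance)
  SHGC = 12130.2 / (18.4 * 879) = 0.75

0.75


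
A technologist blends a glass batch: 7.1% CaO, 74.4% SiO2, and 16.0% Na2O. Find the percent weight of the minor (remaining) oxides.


Sum the three major oxides:
  SiO2 + Na2O + CaO = 74.4 + 16.0 + 7.1 = 97.5%
Subtract from 100%:
  Others = 100 - 97.5 = 2.5%

2.5%


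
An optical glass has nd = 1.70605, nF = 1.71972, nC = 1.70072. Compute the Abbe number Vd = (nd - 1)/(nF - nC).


Abbe number formula: Vd = (nd - 1) / (nF - nC)
  nd - 1 = 1.70605 - 1 = 0.70605
  nF - nC = 1.71972 - 1.70072 = 0.019
  Vd = 0.70605 / 0.019 = 37.16

37.16


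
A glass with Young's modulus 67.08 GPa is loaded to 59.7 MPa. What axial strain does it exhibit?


Rearrange E = sigma / epsilon:
  epsilon = sigma / E
  E (MPa) = 67.08 * 1000 = 67080
  epsilon = 59.7 / 67080 = 0.00089

0.00089


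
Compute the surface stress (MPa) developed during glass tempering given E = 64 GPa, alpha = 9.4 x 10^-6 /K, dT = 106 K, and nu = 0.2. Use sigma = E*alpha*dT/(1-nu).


Tempering stress: sigma = E * alpha * dT / (1 - nu)
  E (MPa) = 64 * 1000 = 64000
  Numerator = 64000 * (9.4 x 10^-6) * 106 = 63.7696
  Denominator = 1 - 0.2 = 0.8
  sigma = 63.7696 / 0.8 = 79.7 MPa

79.7 MPa


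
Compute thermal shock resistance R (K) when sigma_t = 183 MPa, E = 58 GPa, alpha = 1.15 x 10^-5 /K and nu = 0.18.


Thermal shock resistance: R = sigma * (1 - nu) / (E * alpha)
  Numerator = 183 * (1 - 0.18) = 150.06
  Denominator = 58 * 1000 * (1.15 x 10^-5) = 0.667
  R = 150.06 / 0.667 = 225.0 K

225.0 K


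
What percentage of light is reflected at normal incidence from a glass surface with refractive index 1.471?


Fresnel reflectance at normal incidence:
  R = ((n - 1)/(n + 1))^2
  (n - 1)/(n + 1) = (1.471 - 1)/(1.471 + 1) = 0.190611
  R = 0.190611^2 = 0.0363326
  R(%) = 0.0363326 * 100 = 3.633%

3.633%


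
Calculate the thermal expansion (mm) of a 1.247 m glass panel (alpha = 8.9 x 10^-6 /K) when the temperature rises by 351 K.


Thermal expansion formula: dL = alpha * L0 * dT
  dL = (8.9 x 10^-6) * 1.247 * 351 = 0.0038955 m
Convert to mm: 0.0038955 * 1000 = 3.8955 mm

3.8955 mm


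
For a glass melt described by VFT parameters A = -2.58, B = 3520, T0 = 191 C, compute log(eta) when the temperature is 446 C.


VFT equation: log(eta) = A + B / (T - T0)
  T - T0 = 446 - 191 = 255
  B / (T - T0) = 3520 / 255 = 13.804
  log(eta) = -2.58 + 13.804 = 11.224

11.224


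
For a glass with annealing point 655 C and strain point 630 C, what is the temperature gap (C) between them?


Gap = T_anneal - T_strain:
  gap = 655 - 630 = 25 C

25 C


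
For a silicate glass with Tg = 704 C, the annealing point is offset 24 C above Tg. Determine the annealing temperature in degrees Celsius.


The annealing temperature is Tg plus the offset:
  T_anneal = 704 + 24 = 728 C

728 C
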